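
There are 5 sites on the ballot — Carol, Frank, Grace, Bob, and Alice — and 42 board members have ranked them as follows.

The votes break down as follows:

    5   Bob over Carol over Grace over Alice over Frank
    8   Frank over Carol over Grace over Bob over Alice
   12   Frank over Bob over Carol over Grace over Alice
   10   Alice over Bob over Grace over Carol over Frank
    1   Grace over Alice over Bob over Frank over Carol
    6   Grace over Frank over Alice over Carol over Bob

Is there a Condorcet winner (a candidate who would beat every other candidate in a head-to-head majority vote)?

No

Head-to-head results (42 voters total):
Carol vs Frank: Frank wins 27–15.
Carol vs Grace: Carol wins 25–17.
Carol vs Bob: Bob wins 28–14.
Carol vs Alice: Carol wins 25–17.
Frank vs Grace: Grace wins 22–20.
Frank vs Bob: Frank wins 26–16.
Frank vs Alice: Frank wins 26–16.
Grace vs Bob: Bob wins 27–15.
Grace vs Alice: Grace wins 32–10.
Bob vs Alice: Bob wins 25–17.
No candidate beats all others: Carol beats Grace beats Frank beats Carol, a majority cycle.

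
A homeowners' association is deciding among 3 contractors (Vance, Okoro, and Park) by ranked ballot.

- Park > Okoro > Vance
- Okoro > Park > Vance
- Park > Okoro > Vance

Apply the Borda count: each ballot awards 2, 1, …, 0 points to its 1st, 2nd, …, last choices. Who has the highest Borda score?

Borda scores:
  Vance: 0 + 0 + 0 = 0
  Okoro: 1 + 2 + 1 = 4
  Park: 2 + 1 + 2 = 5
Park has the highest total.

Park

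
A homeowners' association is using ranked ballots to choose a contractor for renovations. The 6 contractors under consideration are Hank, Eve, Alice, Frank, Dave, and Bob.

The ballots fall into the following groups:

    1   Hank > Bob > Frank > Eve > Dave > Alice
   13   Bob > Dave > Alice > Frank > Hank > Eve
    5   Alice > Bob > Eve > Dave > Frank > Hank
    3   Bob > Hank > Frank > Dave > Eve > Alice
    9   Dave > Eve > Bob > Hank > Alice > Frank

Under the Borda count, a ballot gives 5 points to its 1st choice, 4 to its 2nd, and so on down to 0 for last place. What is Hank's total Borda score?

48

Borda scores:
  Hank: 5 + 13·1 + 5·0 + 3·4 + 9·2 = 48
  Eve: 2 + 13·0 + 5·3 + 3·1 + 9·4 = 56
  Alice: 0 + 13·3 + 5·5 + 3·0 + 9·1 = 73
  Frank: 3 + 13·2 + 5·1 + 3·3 + 9·0 = 43
  Dave: 1 + 13·4 + 5·2 + 3·2 + 9·5 = 114
  Bob: 4 + 13·5 + 5·4 + 3·5 + 9·3 = 131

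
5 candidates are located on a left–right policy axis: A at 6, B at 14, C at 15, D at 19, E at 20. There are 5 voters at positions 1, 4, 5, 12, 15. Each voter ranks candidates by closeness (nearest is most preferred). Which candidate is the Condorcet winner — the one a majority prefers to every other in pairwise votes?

With single-peaked preferences on a line, the Condorcet winner is the candidate closest to the median voter.
The median voter (position 5) is closest to A at 6.
Check: A vs D — voters closer to A: 4 of 5.

A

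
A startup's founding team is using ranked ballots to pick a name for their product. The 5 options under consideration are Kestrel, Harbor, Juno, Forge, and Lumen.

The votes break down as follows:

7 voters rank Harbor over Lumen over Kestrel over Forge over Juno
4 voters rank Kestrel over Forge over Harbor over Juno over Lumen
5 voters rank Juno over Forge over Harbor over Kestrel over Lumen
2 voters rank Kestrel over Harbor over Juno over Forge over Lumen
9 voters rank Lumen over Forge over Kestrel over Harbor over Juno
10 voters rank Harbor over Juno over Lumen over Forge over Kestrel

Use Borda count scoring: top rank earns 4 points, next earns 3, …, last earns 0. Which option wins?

Borda scores:
  Kestrel: 7·2 + 4·4 + 5·1 + 2·4 + 9·2 + 10·0 = 61
  Harbor: 7·4 + 4·2 + 5·2 + 2·3 + 9·1 + 10·4 = 101
  Juno: 7·0 + 4·1 + 5·4 + 2·2 + 9·0 + 10·3 = 58
  Forge: 7·1 + 4·3 + 5·3 + 2·1 + 9·3 + 10·1 = 73
  Lumen: 7·3 + 4·0 + 5·0 + 2·0 + 9·4 + 10·2 = 77
Harbor has the highest total.

Harbor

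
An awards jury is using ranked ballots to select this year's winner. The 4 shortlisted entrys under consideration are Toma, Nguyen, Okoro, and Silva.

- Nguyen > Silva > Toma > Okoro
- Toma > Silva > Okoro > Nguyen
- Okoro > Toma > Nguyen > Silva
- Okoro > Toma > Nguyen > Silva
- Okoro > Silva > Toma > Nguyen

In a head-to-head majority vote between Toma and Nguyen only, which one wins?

Toma

Ballots ranking Toma above Nguyen: 4.
Ballots ranking Nguyen above Toma: 1.
Toma wins the head-to-head, 4–1.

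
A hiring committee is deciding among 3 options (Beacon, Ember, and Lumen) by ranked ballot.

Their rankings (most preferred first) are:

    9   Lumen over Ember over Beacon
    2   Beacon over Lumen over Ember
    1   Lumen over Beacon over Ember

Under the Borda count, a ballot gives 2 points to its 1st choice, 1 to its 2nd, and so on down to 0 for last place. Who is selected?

Lumen

Borda scores:
  Beacon: 9·0 + 2·2 + 1 = 5
  Ember: 9·1 + 2·0 + 0 = 9
  Lumen: 9·2 + 2·1 + 2 = 22
Lumen has the highest total.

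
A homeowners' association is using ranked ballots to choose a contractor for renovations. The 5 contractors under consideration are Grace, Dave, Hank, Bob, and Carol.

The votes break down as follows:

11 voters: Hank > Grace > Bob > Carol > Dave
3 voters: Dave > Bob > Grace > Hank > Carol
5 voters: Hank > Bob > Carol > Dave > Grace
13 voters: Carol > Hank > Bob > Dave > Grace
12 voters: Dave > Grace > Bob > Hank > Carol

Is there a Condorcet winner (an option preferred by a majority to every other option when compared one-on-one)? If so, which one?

Head-to-head results (44 voters total):
Grace vs Dave: Dave wins 33–11.
Grace vs Hank: Hank wins 29–15.
Grace vs Bob: Grace wins 23–21.
Grace vs Carol: Grace wins 26–18.
Dave vs Hank: Hank wins 29–15.
Dave vs Bob: Bob wins 29–15.
Dave vs Carol: Carol wins 29–15.
Hank vs Bob: Hank wins 29–15.
Hank vs Carol: Hank wins 31–13.
Bob vs Carol: Bob wins 31–13.
Hank beats each rival — Grace (29–15), Dave (29–15), Bob (29–15), Carol (31–13) — so Hank is the Condorcet winner.

Hank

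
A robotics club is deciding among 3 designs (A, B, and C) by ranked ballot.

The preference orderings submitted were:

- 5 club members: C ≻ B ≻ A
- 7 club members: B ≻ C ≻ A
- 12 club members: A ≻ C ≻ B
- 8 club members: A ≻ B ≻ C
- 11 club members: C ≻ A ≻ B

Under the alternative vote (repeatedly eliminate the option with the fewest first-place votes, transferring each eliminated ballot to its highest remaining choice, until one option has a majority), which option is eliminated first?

B

Round 1: A 20, C 16, B 7. B has the fewest and is eliminated.
Round 2: C 23, A 20. C has a majority.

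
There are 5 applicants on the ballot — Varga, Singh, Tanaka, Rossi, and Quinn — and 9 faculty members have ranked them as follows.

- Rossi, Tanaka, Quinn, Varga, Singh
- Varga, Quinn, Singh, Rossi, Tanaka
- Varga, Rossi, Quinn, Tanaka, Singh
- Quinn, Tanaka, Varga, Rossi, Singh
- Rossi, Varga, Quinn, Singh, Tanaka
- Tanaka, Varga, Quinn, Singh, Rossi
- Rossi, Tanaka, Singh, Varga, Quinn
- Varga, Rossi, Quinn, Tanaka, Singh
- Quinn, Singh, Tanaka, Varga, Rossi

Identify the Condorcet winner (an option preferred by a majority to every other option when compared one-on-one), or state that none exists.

There is no Condorcet winner

Head-to-head results (9 voters total):
Varga vs Singh: Varga wins 7–2.
Varga vs Tanaka: Tanaka wins 5–4.
Varga vs Rossi: Varga wins 6–3.
Varga vs Quinn: Varga wins 6–3.
Singh vs Tanaka: Tanaka wins 6–3.
Singh vs Rossi: Rossi wins 6–3.
Singh vs Quinn: Quinn wins 8–1.
Tanaka vs Rossi: Rossi wins 6–3.
Tanaka vs Quinn: Quinn wins 6–3.
Rossi vs Quinn: Rossi wins 5–4.
No candidate beats all others: Varga beats Rossi beats Tanaka beats Varga, a majority cycle.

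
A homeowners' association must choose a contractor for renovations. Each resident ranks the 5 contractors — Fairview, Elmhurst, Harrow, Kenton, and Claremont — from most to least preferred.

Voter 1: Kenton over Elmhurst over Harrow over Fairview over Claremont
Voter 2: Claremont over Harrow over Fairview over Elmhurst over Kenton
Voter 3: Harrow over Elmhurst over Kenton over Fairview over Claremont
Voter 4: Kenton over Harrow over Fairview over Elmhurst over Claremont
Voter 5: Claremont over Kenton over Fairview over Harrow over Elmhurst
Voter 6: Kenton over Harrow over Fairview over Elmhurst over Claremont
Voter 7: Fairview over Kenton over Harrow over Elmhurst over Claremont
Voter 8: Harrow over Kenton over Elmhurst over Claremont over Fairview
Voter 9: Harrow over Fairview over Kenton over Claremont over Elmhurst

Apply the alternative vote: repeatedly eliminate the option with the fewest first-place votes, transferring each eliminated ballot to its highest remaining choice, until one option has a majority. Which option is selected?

Kenton

Round 1: Harrow 3, Kenton 3, Claremont 2, Fairview 1, Elmhurst 0. Elmhurst has the fewest and is eliminated.
Round 2: Harrow 3, Kenton 3, Claremont 2, Fairview 1. Fairview has the fewest and is eliminated.
Round 3: Kenton 4, Harrow 3, Claremont 2. Claremont has the fewest and is eliminated.
Round 4: Kenton 5, Harrow 4. Kenton has a majority.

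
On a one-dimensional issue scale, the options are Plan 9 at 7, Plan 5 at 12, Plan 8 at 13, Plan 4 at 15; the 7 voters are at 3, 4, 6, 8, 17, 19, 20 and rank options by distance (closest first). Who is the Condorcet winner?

Plan 9

With single-peaked preferences on a line, the Condorcet winner is the candidate closest to the median voter.
The median voter (position 8) is closest to Plan 9 at 7.
Check: Plan 9 vs Plan 5 — voters closer to Plan 9: 4 of 7.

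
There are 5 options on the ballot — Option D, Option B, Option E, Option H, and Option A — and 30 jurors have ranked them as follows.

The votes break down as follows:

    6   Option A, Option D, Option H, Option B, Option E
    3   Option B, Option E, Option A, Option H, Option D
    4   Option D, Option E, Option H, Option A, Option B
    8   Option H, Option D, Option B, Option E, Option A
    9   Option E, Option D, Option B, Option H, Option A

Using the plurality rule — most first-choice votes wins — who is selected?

First-place vote totals:
  Option D: 4
  Option B: 3
  Option E: 9
  Option H: 8
  Option A: 6
Option E has the most first-place votes.

Option E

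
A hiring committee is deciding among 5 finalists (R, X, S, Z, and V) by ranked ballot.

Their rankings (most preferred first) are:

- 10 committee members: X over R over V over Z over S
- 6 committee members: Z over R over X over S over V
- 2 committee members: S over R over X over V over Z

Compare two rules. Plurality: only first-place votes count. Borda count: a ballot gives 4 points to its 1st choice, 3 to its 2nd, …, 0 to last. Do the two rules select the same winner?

Yes

Plurality first-place counts: R 0, X 10, S 2, Z 6, V 0 → X.
Borda totals: R 54, X 56, S 14, Z 34, V 22 → X.
The two rules agree on X.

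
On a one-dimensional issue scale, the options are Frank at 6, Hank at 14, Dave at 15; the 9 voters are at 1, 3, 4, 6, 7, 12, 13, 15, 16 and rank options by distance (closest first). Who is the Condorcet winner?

With single-peaked preferences on a line, the Condorcet winner is the candidate closest to the median voter.
The median voter (position 7) is closest to Frank at 6.
Check: Frank vs Hank — voters closer to Frank: 5 of 9.

Frank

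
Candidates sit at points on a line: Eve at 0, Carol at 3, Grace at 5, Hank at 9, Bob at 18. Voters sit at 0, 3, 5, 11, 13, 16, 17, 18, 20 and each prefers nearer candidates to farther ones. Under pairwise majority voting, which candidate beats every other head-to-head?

With single-peaked preferences on a line, the Condorcet winner is the candidate closest to the median voter.
The median voter (position 13) is closest to Hank at 9.
Check: Hank vs Bob — voters closer to Hank: 5 of 9.

Hank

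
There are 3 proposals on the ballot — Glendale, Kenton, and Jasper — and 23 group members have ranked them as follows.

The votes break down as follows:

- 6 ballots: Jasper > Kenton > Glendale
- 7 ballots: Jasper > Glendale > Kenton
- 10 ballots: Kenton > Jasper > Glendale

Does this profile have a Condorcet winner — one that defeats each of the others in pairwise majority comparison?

Head-to-head results (23 voters total):
Glendale vs Kenton: Kenton wins 16–7.
Glendale vs Jasper: Jasper wins 23–0.
Kenton vs Jasper: Jasper wins 13–10.
Jasper beats each rival — Glendale (23–0), Kenton (13–10) — so Jasper is the Condorcet winner.

Yes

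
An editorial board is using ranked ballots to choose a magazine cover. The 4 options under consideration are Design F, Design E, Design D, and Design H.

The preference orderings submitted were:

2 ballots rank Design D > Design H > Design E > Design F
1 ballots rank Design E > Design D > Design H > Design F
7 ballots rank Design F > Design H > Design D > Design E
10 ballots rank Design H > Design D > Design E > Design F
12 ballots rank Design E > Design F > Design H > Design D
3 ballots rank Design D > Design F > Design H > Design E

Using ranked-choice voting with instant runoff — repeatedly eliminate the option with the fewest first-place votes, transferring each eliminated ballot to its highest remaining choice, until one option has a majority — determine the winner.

Design H

Round 1: Design E 13, Design H 10, Design F 7, Design D 5. Design D has the fewest and is eliminated.
Round 2: Design E 13, Design H 12, Design F 10. Design F has the fewest and is eliminated.
Round 3: Design H 22, Design E 13. Design H has a majority.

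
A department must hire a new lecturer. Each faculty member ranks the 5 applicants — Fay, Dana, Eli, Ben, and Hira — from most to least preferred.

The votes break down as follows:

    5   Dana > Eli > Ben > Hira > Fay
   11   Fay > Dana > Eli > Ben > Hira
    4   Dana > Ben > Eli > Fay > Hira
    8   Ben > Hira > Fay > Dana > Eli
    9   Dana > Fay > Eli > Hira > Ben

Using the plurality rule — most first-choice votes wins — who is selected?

First-place vote totals:
  Fay: 11
  Dana: 18
  Eli: 0
  Ben: 8
  Hira: 0
Dana has the most first-place votes.

Dana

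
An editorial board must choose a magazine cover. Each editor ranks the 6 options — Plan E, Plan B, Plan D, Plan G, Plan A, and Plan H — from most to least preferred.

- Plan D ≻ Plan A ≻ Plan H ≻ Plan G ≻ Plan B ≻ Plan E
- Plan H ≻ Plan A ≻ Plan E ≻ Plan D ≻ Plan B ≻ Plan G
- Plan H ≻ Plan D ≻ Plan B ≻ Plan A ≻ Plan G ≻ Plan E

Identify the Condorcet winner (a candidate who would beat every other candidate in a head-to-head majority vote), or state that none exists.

Head-to-head results (3 voters total):
Plan E vs Plan B: Plan B wins 2–1.
Plan E vs Plan D: Plan D wins 2–1.
Plan E vs Plan G: Plan G wins 2–1.
Plan E vs Plan A: Plan A wins 3–0.
Plan E vs Plan H: Plan H wins 3–0.
Plan B vs Plan D: Plan D wins 3–0.
Plan B vs Plan G: Plan B wins 2–1.
Plan B vs Plan A: Plan A wins 2–1.
Plan B vs Plan H: Plan H wins 3–0.
Plan D vs Plan G: Plan D wins 3–0.
Plan D vs Plan A: Plan D wins 2–1.
Plan D vs Plan H: Plan H wins 2–1.
Plan G vs Plan A: Plan A wins 3–0.
Plan G vs Plan H: Plan H wins 3–0.
Plan A vs Plan H: Plan H wins 2–1.
Plan H beats each rival — Plan E (3–0), Plan B (3–0), Plan D (2–1), Plan G (3–0), Plan A (2–1) — so Plan H is the Condorcet winner.

Plan H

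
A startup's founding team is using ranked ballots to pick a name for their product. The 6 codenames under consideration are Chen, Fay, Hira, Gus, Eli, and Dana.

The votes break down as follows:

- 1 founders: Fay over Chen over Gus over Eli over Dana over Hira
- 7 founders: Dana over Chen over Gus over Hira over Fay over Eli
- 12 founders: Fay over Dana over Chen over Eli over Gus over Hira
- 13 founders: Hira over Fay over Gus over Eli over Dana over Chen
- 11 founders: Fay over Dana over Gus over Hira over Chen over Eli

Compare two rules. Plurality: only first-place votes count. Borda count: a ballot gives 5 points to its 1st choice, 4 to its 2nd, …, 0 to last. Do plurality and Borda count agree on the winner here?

Plurality first-place counts: Chen 0, Fay 24, Hira 13, Gus 0, Eli 0, Dana 7 → Fay.
Borda totals: Chen 79, Fay 179, Hira 101, Gus 108, Eli 52, Dana 141 → Fay.
The two rules agree on Fay.

Yes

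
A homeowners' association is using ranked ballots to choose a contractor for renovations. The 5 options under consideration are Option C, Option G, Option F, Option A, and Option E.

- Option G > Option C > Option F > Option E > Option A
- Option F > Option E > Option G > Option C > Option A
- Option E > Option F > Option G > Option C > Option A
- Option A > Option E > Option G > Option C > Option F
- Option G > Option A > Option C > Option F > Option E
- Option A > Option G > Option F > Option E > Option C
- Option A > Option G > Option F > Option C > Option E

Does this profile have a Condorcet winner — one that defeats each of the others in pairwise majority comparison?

Head-to-head results (7 voters total):
Option C vs Option G: Option G wins 7–0.
Option C vs Option F: Option F wins 4–3.
Option C vs Option A: Option A wins 4–3.
Option C vs Option E: Option E wins 4–3.
Option G vs Option F: Option G wins 5–2.
Option G vs Option A: Option G wins 4–3.
Option G vs Option E: Option G wins 4–3.
Option F vs Option A: Option A wins 4–3.
Option F vs Option E: Option F wins 5–2.
Option A vs Option E: Option A wins 4–3.
Option G beats each rival — Option C (7–0), Option F (5–2), Option A (4–3), Option E (4–3) — so Option G is the Condorcet winner.

Yes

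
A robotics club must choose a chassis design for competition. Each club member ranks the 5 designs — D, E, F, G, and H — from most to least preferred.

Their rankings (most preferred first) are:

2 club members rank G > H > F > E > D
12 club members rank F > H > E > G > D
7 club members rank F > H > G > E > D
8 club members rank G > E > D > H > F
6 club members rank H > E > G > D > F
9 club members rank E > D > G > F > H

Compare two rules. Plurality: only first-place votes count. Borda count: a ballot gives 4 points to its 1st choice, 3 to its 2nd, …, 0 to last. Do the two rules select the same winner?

Plurality first-place counts: D 0, E 9, F 19, G 10, H 6 → F.
Borda totals: D 49, E 111, F 89, G 96, H 95 → E.
The two rules disagree: plurality picks F, Borda picks E.

No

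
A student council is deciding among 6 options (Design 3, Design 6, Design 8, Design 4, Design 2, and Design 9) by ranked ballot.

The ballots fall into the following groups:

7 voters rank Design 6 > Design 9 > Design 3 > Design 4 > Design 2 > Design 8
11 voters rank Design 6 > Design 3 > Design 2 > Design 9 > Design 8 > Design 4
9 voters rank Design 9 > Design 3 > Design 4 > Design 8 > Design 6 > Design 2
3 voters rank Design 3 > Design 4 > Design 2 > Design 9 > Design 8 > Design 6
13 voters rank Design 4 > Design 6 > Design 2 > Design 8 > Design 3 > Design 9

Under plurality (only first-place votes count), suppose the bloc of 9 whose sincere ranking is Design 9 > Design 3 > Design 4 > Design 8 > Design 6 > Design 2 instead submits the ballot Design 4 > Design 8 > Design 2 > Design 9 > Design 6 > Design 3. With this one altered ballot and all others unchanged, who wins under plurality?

First-place totals with the altered ballot: Design 3 3, Design 6 18, Design 8 0, Design 4 22, Design 2 0, Design 9 0.
The switch changes the winner from Design 6 to Design 4.

Design 4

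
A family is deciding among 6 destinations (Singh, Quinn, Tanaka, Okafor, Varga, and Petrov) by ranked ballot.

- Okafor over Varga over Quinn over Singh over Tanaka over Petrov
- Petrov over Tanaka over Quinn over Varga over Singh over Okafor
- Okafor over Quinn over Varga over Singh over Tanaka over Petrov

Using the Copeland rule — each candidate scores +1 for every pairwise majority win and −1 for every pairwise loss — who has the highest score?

Okafor

Pairwise results:
  Singh vs Quinn: Quinn wins 3–0.
  Singh vs Tanaka: Singh wins 2–1.
  Singh vs Okafor: Okafor wins 2–1.
  Singh vs Varga: Varga wins 3–0.
  Singh vs Petrov: Singh wins 2–1.
  Quinn vs Tanaka: Quinn wins 2–1.
  Quinn vs Okafor: Okafor wins 2–1.
  Quinn vs Varga: Quinn wins 2–1.
  Quinn vs Petrov: Quinn wins 2–1.
  Tanaka vs Okafor: Okafor wins 2–1.
  Tanaka vs Varga: Varga wins 2–1.
  Tanaka vs Petrov: Tanaka wins 2–1.
  Okafor vs Varga: Okafor wins 2–1.
  Okafor vs Petrov: Okafor wins 2–1.
  Varga vs Petrov: Varga wins 2–1.
Copeland scores (wins − losses):
  Singh: 2 − 3 = -1
  Quinn: 4 − 1 = 3
  Tanaka: 1 − 4 = -3
  Okafor: 5 − 0 = 5
  Varga: 3 − 2 = 1
  Petrov: 0 − 5 = -5
Okafor has the best Copeland score.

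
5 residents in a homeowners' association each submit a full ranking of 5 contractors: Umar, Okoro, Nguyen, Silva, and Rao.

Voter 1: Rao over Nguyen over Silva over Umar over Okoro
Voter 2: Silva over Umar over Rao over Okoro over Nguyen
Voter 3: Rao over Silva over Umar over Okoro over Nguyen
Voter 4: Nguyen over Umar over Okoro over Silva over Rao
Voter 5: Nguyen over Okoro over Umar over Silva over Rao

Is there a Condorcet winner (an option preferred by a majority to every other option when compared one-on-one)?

No

Head-to-head results (5 voters total):
Umar vs Okoro: Umar wins 4–1.
Umar vs Nguyen: Nguyen wins 3–2.
Umar vs Silva: Silva wins 3–2.
Umar vs Rao: Umar wins 3–2.
Okoro vs Nguyen: Nguyen wins 3–2.
Okoro vs Silva: Silva wins 3–2.
Okoro vs Rao: Rao wins 3–2.
Nguyen vs Silva: Nguyen wins 3–2.
Nguyen vs Rao: Rao wins 3–2.
Silva vs Rao: Silva wins 3–2.
No candidate beats all others: Umar beats Rao beats Nguyen beats Umar, a majority cycle.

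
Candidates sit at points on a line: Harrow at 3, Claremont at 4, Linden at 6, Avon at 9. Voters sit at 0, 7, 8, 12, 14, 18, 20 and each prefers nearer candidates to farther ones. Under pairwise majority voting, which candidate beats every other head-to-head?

With single-peaked preferences on a line, the Condorcet winner is the candidate closest to the median voter.
The median voter (position 12) is closest to Avon at 9.
Check: Avon vs Linden — voters closer to Avon: 5 of 7.

Avon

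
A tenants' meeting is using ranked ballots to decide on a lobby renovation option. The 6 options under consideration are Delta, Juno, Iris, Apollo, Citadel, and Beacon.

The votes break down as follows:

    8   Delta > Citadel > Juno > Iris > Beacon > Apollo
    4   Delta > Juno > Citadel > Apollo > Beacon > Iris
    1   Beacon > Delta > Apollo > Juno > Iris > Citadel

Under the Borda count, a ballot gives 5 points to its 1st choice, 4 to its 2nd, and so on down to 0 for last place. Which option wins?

Delta

Borda scores:
  Delta: 8·5 + 4·5 + 4 = 64
  Juno: 8·3 + 4·4 + 2 = 42
  Iris: 8·2 + 4·0 + 1 = 17
  Apollo: 8·0 + 4·2 + 3 = 11
  Citadel: 8·4 + 4·3 + 0 = 44
  Beacon: 8·1 + 4·1 + 5 = 17
Delta has the highest total.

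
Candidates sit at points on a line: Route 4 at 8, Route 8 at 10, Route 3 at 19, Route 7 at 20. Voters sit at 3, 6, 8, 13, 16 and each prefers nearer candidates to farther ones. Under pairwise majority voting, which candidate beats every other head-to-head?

Route 4

With single-peaked preferences on a line, the Condorcet winner is the candidate closest to the median voter.
The median voter (position 8) is closest to Route 4 at 8.
Check: Route 4 vs Route 8 — voters closer to Route 4: 3 of 5.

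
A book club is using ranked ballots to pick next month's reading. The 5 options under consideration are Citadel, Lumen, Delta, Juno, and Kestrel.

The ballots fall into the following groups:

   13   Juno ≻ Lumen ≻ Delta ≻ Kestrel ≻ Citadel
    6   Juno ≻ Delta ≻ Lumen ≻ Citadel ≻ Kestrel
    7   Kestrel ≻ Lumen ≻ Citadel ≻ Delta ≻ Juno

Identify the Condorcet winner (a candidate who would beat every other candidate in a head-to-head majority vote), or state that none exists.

Juno

Head-to-head results (26 voters total):
Citadel vs Lumen: Lumen wins 26–0.
Citadel vs Delta: Delta wins 19–7.
Citadel vs Juno: Juno wins 19–7.
Citadel vs Kestrel: Kestrel wins 20–6.
Lumen vs Delta: Lumen wins 20–6.
Lumen vs Juno: Juno wins 19–7.
Lumen vs Kestrel: Lumen wins 19–7.
Delta vs Juno: Juno wins 19–7.
Delta vs Kestrel: Delta wins 19–7.
Juno vs Kestrel: Juno wins 19–7.
Juno beats each rival — Citadel (19–7), Lumen (19–7), Delta (19–7), Kestrel (19–7) — so Juno is the Condorcet winner.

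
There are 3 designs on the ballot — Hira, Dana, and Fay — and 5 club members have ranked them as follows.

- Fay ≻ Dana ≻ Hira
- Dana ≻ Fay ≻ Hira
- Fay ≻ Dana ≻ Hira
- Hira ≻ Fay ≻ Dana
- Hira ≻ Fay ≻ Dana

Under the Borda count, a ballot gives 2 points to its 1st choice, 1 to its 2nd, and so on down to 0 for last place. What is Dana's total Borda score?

4

Borda scores:
  Hira: 0 + 0 + 0 + 2 + 2 = 4
  Dana: 1 + 2 + 1 + 0 + 0 = 4
  Fay: 2 + 1 + 2 + 1 + 1 = 7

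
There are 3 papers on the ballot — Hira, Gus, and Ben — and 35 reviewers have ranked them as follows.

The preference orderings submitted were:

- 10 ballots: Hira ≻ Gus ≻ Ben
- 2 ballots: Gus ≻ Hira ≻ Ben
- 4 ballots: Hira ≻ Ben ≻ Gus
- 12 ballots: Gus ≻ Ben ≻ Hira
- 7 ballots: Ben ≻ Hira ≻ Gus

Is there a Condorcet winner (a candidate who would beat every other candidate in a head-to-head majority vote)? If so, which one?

There is no Condorcet winner

Head-to-head results (35 voters total):
Hira vs Gus: Hira wins 21–14.
Hira vs Ben: Ben wins 19–16.
Gus vs Ben: Gus wins 24–11.
No candidate beats all others: Hira beats Gus beats Ben beats Hira, a majority cycle.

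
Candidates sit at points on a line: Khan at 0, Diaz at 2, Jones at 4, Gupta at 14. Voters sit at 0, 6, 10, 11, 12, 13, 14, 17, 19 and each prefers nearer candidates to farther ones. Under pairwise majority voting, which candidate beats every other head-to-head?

Gupta

With single-peaked preferences on a line, the Condorcet winner is the candidate closest to the median voter.
The median voter (position 12) is closest to Gupta at 14.
Check: Gupta vs Jones — voters closer to Gupta: 7 of 9.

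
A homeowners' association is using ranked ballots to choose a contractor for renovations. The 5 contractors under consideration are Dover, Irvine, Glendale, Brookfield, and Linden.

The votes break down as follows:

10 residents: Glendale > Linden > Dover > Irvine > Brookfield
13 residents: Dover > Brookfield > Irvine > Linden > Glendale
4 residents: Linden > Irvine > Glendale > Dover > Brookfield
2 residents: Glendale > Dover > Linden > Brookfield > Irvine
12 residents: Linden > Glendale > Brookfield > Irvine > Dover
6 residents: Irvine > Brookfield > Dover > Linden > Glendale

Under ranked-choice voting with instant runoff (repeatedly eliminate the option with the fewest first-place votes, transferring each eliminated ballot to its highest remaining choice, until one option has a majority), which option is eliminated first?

Round 1: Linden 16, Dover 13, Glendale 12, Irvine 6, Brookfield 0. Brookfield has the fewest and is eliminated.
Round 2: Linden 16, Dover 13, Glendale 12, Irvine 6. Irvine has the fewest and is eliminated.
Round 3: Dover 19, Linden 16, Glendale 12. Glendale has the fewest and is eliminated.
Round 4: Linden 26, Dover 21. Linden has a majority.

Brookfield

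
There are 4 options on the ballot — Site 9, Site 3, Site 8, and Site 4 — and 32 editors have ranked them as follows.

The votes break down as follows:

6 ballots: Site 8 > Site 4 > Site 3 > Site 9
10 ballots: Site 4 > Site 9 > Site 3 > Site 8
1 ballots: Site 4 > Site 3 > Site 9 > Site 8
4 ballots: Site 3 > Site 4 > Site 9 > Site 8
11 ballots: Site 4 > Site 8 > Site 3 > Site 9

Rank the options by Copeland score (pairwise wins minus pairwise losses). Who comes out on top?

Pairwise results:
  Site 9 vs Site 3: Site 3 wins 22–10.
  Site 9 vs Site 8: Site 8 wins 17–15.
  Site 9 vs Site 4: Site 4 wins 32–0.
  Site 3 vs Site 8: Site 8 wins 17–15.
  Site 3 vs Site 4: Site 4 wins 28–4.
  Site 8 vs Site 4: Site 4 wins 26–6.
Copeland scores (wins − losses):
  Site 9: 0 − 3 = -3
  Site 3: 1 − 2 = -1
  Site 8: 2 − 1 = 1
  Site 4: 3 − 0 = 3
Site 4 has the best Copeland score.

Site 4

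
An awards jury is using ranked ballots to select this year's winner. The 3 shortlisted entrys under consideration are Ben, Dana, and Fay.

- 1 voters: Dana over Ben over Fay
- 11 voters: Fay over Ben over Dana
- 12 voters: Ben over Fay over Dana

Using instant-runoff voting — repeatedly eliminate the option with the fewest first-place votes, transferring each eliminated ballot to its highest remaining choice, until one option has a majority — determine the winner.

Ben

Round 1: Ben 12, Fay 11, Dana 1. Dana has the fewest and is eliminated.
Round 2: Ben 13, Fay 11. Ben has a majority.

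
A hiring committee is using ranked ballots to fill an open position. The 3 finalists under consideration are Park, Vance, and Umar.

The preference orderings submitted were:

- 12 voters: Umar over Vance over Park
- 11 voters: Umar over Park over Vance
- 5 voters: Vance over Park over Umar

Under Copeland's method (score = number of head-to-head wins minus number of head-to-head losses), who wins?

Pairwise results:
  Park vs Vance: Vance wins 17–11.
  Park vs Umar: Umar wins 23–5.
  Vance vs Umar: Umar wins 23–5.
Copeland scores (wins − losses):
  Park: 0 − 2 = -2
  Vance: 1 − 1 = 0
  Umar: 2 − 0 = 2
Umar has the best Copeland score.

Umar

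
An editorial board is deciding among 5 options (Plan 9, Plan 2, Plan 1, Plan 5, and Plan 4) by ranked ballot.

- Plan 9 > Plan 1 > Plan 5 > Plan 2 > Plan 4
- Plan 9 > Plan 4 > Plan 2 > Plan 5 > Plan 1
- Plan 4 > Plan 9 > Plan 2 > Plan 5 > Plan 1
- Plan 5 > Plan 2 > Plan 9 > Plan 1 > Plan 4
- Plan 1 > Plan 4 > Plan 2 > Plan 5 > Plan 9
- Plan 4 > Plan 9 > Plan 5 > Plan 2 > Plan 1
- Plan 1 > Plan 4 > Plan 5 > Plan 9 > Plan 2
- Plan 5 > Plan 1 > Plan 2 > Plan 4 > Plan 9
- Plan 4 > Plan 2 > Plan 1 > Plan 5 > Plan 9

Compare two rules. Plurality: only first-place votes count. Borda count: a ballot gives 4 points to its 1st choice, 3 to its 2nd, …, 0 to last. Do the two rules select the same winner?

Plurality first-place counts: Plan 9 2, Plan 2 0, Plan 1 2, Plan 5 2, Plan 4 3 → Plan 4.
Borda totals: Plan 9 17, Plan 2 16, Plan 1 17, Plan 5 18, Plan 4 22 → Plan 4.
The two rules agree on Plan 4.

Yes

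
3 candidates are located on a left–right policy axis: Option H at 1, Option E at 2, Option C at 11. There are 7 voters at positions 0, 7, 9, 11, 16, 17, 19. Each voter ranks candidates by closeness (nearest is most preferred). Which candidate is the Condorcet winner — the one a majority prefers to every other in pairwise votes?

With single-peaked preferences on a line, the Condorcet winner is the candidate closest to the median voter.
The median voter (position 11) is closest to Option C at 11.
Check: Option C vs Option E — voters closer to Option C: 6 of 7.

Option C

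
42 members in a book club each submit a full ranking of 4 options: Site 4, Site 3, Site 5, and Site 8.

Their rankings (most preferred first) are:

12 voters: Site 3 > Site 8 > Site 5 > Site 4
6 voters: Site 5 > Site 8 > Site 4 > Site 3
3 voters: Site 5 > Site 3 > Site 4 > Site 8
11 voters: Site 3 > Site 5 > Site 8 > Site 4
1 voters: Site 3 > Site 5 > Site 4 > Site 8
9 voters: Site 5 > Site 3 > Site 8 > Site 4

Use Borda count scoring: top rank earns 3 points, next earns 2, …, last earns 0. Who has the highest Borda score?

Site 3

Borda scores:
  Site 4: 12·0 + 6·1 + 3·1 + 11·0 + 1 + 9·0 = 10
  Site 3: 12·3 + 6·0 + 3·2 + 11·3 + 3 + 9·2 = 96
  Site 5: 12·1 + 6·3 + 3·3 + 11·2 + 2 + 9·3 = 90
  Site 8: 12·2 + 6·2 + 3·0 + 11·1 + 0 + 9·1 = 56
Site 3 has the highest total.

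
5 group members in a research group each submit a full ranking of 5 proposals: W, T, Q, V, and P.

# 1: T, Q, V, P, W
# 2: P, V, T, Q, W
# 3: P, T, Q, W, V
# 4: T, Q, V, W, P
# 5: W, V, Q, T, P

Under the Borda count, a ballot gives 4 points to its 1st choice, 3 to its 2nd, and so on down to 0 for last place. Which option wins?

Borda scores:
  W: 0 + 0 + 1 + 1 + 4 = 6
  T: 4 + 2 + 3 + 4 + 1 = 14
  Q: 3 + 1 + 2 + 3 + 2 = 11
  V: 2 + 3 + 0 + 2 + 3 = 10
  P: 1 + 4 + 4 + 0 + 0 = 9
T has the highest total.

T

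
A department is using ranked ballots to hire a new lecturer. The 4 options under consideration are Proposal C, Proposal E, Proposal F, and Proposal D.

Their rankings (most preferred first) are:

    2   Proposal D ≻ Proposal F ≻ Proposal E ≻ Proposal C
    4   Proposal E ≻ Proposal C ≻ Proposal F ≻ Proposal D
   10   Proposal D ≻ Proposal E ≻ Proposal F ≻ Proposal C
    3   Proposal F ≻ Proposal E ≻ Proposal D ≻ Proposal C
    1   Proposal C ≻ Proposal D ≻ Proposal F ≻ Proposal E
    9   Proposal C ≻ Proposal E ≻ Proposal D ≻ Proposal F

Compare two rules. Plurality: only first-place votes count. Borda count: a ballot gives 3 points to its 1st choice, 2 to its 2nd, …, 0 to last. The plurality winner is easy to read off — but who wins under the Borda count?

Plurality first-place counts: Proposal C 10, Proposal E 4, Proposal F 3, Proposal D 12 → Proposal D.
Borda totals: Proposal C 38, Proposal E 58, Proposal F 28, Proposal D 50 → Proposal E.

Proposal E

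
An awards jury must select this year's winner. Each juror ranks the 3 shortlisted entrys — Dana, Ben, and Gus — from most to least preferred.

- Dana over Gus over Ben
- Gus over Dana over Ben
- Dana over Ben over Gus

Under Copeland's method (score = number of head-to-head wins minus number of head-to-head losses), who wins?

Dana

Pairwise results:
  Dana vs Ben: Dana wins 3–0.
  Dana vs Gus: Dana wins 2–1.
  Ben vs Gus: Gus wins 2–1.
Copeland scores (wins − losses):
  Dana: 2 − 0 = 2
  Ben: 0 − 2 = -2
  Gus: 1 − 1 = 0
Dana has the best Copeland score.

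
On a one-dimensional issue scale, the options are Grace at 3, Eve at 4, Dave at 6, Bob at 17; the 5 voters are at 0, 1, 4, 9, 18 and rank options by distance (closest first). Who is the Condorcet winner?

Eve

With single-peaked preferences on a line, the Condorcet winner is the candidate closest to the median voter.
The median voter (position 4) is closest to Eve at 4.
Check: Eve vs Dave — voters closer to Eve: 3 of 5.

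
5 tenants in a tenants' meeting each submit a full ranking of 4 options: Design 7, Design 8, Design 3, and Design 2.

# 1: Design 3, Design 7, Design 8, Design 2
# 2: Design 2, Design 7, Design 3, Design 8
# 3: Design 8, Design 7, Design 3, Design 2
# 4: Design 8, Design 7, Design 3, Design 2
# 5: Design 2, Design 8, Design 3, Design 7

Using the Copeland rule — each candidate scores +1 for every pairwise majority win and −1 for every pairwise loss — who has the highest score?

Design 8

Pairwise results:
  Design 7 vs Design 8: Design 8 wins 3–2.
  Design 7 vs Design 3: Design 7 wins 3–2.
  Design 7 vs Design 2: Design 7 wins 3–2.
  Design 8 vs Design 3: Design 8 wins 3–2.
  Design 8 vs Design 2: Design 8 wins 3–2.
  Design 3 vs Design 2: Design 3 wins 3–2.
Copeland scores (wins − losses):
  Design 7: 2 − 1 = 1
  Design 8: 3 − 0 = 3
  Design 3: 1 − 2 = -1
  Design 2: 0 − 3 = -3
Design 8 has the best Copeland score.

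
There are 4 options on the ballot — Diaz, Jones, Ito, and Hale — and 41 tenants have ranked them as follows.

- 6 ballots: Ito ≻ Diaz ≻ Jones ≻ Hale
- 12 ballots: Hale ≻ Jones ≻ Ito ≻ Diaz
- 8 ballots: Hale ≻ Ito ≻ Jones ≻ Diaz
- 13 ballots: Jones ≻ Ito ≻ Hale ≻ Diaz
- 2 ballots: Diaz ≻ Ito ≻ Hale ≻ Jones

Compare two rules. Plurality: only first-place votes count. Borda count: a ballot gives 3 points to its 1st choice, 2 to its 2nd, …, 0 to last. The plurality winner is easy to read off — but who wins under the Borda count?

Plurality first-place counts: Diaz 2, Jones 13, Ito 6, Hale 20 → Hale.
Borda totals: Diaz 18, Jones 77, Ito 76, Hale 75 → Jones.

Jones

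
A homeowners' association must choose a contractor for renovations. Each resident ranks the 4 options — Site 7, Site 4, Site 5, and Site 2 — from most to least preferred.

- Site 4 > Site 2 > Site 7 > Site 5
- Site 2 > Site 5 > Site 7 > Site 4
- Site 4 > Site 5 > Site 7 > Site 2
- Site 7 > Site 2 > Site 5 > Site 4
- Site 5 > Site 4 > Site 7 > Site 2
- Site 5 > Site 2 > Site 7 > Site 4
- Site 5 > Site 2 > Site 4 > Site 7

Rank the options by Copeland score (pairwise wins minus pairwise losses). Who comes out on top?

Site 5

Pairwise results:
  Site 7 vs Site 4: Site 4 wins 4–3.
  Site 7 vs Site 5: Site 5 wins 5–2.
  Site 7 vs Site 2: Site 2 wins 4–3.
  Site 4 vs Site 5: Site 5 wins 5–2.
  Site 4 vs Site 2: Site 2 wins 4–3.
  Site 5 vs Site 2: Site 5 wins 4–3.
Copeland scores (wins − losses):
  Site 7: 0 − 3 = -3
  Site 4: 1 − 2 = -1
  Site 5: 3 − 0 = 3
  Site 2: 2 − 1 = 1
Site 5 has the best Copeland score.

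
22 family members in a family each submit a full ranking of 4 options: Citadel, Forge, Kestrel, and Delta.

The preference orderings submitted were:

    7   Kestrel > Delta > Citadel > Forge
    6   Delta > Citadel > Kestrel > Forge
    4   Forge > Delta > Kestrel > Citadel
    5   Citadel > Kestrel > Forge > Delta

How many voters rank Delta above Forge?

13

Ballots ranking Delta above Forge: 7+6 = 13.
Ballots ranking Forge above Delta: 4+5 = 9.
So 13 of 22 voters prefer Delta to Forge.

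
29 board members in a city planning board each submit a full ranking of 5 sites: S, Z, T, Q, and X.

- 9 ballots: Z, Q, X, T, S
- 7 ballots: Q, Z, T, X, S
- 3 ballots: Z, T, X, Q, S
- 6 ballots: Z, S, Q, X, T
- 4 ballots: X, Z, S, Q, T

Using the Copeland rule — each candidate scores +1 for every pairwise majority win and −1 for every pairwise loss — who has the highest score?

Z

Pairwise results:
  S vs Z: Z wins 29–0.
  S vs T: T wins 19–10.
  S vs Q: Q wins 19–10.
  S vs X: X wins 23–6.
  Z vs T: Z wins 29–0.
  Z vs Q: Z wins 22–7.
  Z vs X: Z wins 25–4.
  T vs Q: Q wins 26–3.
  T vs X: X wins 19–10.
  Q vs X: Q wins 22–7.
Copeland scores (wins − losses):
  S: 0 − 4 = -4
  Z: 4 − 0 = 4
  T: 1 − 3 = -2
  Q: 3 − 1 = 2
  X: 2 − 2 = 0
Z has the best Copeland score.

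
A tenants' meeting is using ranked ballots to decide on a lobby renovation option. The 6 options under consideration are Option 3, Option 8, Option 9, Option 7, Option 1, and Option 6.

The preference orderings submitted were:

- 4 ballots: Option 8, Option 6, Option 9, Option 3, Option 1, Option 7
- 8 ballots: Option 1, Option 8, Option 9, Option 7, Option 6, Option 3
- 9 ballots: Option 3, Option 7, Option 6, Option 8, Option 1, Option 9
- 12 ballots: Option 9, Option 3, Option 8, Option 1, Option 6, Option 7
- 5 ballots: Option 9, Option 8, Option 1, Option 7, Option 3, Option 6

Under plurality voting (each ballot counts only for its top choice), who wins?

Option 9

First-place vote totals:
  Option 3: 9
  Option 8: 4
  Option 9: 17
  Option 7: 0
  Option 1: 8
  Option 6: 0
Option 9 has the most first-place votes.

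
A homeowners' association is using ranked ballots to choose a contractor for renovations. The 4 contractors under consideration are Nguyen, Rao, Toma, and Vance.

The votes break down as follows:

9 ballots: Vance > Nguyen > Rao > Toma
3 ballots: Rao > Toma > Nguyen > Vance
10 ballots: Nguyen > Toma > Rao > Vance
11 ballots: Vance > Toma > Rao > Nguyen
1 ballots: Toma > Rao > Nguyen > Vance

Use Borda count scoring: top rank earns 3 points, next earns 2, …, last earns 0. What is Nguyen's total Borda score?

Borda scores:
  Nguyen: 9·2 + 3·1 + 10·3 + 11·0 + 1 = 52
  Rao: 9·1 + 3·3 + 10·1 + 11·1 + 2 = 41
  Toma: 9·0 + 3·2 + 10·2 + 11·2 + 3 = 51
  Vance: 9·3 + 3·0 + 10·0 + 11·3 + 0 = 60

52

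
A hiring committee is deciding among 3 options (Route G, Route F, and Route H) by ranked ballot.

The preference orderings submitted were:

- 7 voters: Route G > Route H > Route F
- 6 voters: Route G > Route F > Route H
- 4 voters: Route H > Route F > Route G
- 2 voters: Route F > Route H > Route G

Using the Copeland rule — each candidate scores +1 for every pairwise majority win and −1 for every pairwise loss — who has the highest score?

Pairwise results:
  Route G vs Route F: Route G wins 13–6.
  Route G vs Route H: Route G wins 13–6.
  Route F vs Route H: Route H wins 11–8.
Copeland scores (wins − losses):
  Route G: 2 − 0 = 2
  Route F: 0 − 2 = -2
  Route H: 1 − 1 = 0
Route G has the best Copeland score.

Route G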